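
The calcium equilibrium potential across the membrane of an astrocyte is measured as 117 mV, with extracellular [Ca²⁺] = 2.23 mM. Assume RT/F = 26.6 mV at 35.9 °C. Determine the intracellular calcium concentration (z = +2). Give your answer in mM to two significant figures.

Nernst: E = (26.6/2) · ln([out]/[in]), so ln([out]/[in]) = 117.0 × 2 / 26.6 = 8.7970.
[out]/[in] = e^(8.7970) = 6614.
[in] = 2.23 / 6614 = 0.0003371 mM.

0.00034 mM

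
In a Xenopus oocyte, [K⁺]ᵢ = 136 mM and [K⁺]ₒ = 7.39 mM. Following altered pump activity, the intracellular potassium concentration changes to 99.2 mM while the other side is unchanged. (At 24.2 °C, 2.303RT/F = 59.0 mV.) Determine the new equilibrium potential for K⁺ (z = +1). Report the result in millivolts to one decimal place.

-66.5 mV

After the shift: [K⁺]_out = 7.39, [K⁺]_in = 99.2 mM.
E_new = (59.0/1)·log₁₀(7.39/99.2) = 59.00 · (-1.1279) = -66.54 mV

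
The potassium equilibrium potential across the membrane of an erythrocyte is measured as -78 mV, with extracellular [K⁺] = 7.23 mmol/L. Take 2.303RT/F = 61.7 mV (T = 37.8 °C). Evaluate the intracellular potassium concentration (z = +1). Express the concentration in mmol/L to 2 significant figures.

Nernst: E = (61.7/1) · log₁₀([out]/[in]), so log₁₀([out]/[in]) = -78.0 × 1 / 61.7 = -1.2642.
[out]/[in] = 10^(-1.2642) = 0.05443.
[in] = 7.23 / 0.05443 = 132.8 mmol/L.

130 mmol/L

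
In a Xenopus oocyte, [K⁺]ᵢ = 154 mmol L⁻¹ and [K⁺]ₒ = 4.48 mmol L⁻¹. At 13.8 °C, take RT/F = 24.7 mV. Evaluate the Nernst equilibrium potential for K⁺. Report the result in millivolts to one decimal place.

-87.4 mV

E = (24.7/z) · ln([K⁺]_out/[K⁺]_in) with z = +1.
= (24.7/1) · ln(4.48/154) = 24.70 · ln(0.02909)
= 24.70 · (-3.5373) = -87.37 mV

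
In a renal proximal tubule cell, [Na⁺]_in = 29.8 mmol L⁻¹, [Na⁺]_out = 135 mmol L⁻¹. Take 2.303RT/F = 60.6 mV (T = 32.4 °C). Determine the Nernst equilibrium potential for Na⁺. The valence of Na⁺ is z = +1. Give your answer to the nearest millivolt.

40 mV

E = (60.6/z) · log₁₀([Na⁺]_out/[Na⁺]_in) with z = +1.
= (60.6/1) · log₁₀(135/29.8) = 60.60 · log₁₀(4.53)
= 60.60 · (0.6561) = 39.76 mV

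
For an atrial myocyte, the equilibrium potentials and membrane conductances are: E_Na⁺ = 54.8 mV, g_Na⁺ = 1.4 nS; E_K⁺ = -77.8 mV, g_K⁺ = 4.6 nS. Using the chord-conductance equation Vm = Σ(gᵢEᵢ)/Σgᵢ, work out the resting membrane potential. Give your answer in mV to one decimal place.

Σ gᵢEᵢ = 1.4·(54.8) + 4.6·(-77.8) = -281.16
Σ gᵢ = 1.4 + 4.6 = 6
Vm = -281.16 / 6 = -46.86 mV

-46.9 mV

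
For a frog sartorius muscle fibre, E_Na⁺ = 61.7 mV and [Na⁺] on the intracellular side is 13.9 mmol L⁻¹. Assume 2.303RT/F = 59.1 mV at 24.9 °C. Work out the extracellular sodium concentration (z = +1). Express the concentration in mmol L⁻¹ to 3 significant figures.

154 mmol L⁻¹

Nernst: E = (59.1/1) · log₁₀([out]/[in]), so log₁₀([out]/[in]) = 61.7 × 1 / 59.1 = 1.0440.
[out]/[in] = 10^(1.0440) = 11.07.
[out] = 11.07 × 13.9 = 153.8 mmol L⁻¹.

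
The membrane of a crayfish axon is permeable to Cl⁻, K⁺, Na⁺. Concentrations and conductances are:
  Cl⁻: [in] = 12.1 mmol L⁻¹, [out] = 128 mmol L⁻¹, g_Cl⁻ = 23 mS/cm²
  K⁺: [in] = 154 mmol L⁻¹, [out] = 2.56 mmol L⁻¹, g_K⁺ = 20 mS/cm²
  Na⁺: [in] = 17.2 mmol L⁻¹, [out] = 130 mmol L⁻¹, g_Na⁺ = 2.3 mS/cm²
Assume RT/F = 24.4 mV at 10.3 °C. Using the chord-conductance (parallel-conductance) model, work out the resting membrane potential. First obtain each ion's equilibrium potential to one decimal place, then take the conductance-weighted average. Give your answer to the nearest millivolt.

-71 mV

E_Cl⁻ = (24.4/-1)·ln(128/12.1) = -57.6 mV
E_K⁺ = (24.4/1)·ln(2.56/154) = -100.0 mV
E_Na⁺ = (24.4/1)·ln(130/17.2) = 49.4 mV
Vm = (Σ gᵢEᵢ)/(Σ gᵢ) = (23·-57.6 + 20·-100.0 + 2.3·49.4) / (23 + 20 + 2.3)
= -3211.18 / 45.3 = -70.89 mV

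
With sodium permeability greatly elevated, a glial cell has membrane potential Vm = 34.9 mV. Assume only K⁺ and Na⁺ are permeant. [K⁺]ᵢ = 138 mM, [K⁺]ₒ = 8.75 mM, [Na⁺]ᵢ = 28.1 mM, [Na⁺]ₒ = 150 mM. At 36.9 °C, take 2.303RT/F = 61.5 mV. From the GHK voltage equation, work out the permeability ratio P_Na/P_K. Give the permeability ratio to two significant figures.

11

Let α = P_Na/P_K. GHK: Vm = 61.5·log₁₀[(Kₒ + α·Naₒ)/(Kᵢ + α·Naᵢ)].
10^(Vm/61.5) = 10^(34.9/61.5) = 3.6939
So 3.6939·(Kᵢ + α·Naᵢ) = Kₒ + α·Naₒ → α = (3.6939·138.0 − 8.75) / (150.0 − 3.6939·28.1)
α = (509.8 − 8.75) / (150.0 − 103.8) = 501/46.2 = 10.84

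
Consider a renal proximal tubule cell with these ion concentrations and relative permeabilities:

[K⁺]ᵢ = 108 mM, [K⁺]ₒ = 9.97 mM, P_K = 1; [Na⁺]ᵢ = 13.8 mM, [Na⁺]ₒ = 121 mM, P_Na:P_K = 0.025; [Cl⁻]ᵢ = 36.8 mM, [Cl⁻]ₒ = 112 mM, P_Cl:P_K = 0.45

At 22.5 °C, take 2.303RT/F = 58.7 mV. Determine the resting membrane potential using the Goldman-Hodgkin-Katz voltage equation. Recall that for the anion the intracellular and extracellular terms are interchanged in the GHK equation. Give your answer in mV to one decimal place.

Vm = 58.7 · log₁₀[(Σ P·[cation]ₒ + Σ P·[anion]ᵢ) / (Σ P·[cation]ᵢ + Σ P·[anion]ₒ)]
Numerator = 1×9.97 + 0.025×121 + 0.45×36.8 = 29.55
Denominator = 1×108 + 0.025×13.8 + 0.45×112 = 158.7
Vm = 58.7 · log₁₀(0.18618) = 58.7 × (-0.7301) = -42.86 mV

-42.9 mV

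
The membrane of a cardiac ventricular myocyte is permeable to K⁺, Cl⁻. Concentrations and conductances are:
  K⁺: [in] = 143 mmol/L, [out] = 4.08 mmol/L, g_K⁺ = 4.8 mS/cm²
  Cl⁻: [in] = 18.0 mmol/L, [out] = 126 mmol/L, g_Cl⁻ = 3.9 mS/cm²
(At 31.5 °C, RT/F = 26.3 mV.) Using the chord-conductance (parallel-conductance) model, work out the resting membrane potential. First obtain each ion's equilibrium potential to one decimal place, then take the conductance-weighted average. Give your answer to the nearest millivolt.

-75 mV

E_K⁺ = (26.3/1)·ln(4.08/143) = -93.5 mV
E_Cl⁻ = (26.3/-1)·ln(126/18.0) = -51.2 mV
Vm = (Σ gᵢEᵢ)/(Σ gᵢ) = (4.8·-93.5 + 3.9·-51.2) / (4.8 + 3.9)
= -648.48 / 8.7 = -74.54 mV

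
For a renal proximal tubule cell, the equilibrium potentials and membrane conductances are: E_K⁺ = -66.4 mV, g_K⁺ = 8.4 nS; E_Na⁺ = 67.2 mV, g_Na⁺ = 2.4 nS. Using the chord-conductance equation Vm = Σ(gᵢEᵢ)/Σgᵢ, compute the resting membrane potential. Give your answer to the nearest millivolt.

Σ gᵢEᵢ = 8.4·(-66.4) + 2.4·(67.2) = -396.48
Σ gᵢ = 8.4 + 2.4 = 10.8
Vm = -396.48 / 10.8 = -36.71 mV

-37 mV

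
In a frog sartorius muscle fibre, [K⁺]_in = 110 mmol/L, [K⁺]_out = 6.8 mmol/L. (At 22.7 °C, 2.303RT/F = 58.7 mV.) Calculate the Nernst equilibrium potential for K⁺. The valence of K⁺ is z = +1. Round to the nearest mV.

-71 mV

E = (58.7/z) · log₁₀([K⁺]_out/[K⁺]_in) with z = +1.
= (58.7/1) · log₁₀(6.8/110) = 58.70 · log₁₀(0.06182)
= 58.70 · (-1.2089) = -70.96 mV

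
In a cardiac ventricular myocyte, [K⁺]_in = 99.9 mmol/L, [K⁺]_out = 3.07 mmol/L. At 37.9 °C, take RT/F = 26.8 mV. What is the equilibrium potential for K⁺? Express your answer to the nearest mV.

E = (26.8/z) · ln([K⁺]_out/[K⁺]_in) with z = +1.
= (26.8/1) · ln(3.07/99.9) = 26.80 · ln(0.03073)
= 26.80 · (-3.4825) = -93.33 mV

-93 mV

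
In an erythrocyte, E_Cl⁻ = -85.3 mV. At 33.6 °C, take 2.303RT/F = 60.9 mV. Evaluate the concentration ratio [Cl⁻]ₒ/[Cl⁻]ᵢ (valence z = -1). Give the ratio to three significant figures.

25.2

log₁₀([out]/[in]) = E·z/(60.9) = -85.3 × -1 / 60.9 = 1.4007
[out]/[in] = 10^(1.4007) = 25.16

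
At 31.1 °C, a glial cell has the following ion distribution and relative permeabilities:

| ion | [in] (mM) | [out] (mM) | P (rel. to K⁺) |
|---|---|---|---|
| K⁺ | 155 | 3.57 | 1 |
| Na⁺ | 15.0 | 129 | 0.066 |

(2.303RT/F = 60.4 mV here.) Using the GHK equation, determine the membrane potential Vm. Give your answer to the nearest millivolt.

Vm = 60.4 · log₁₀[(Σ P·[cation]ₒ + Σ P·[anion]ᵢ) / (Σ P·[cation]ᵢ + Σ P·[anion]ₒ)]
Numerator = 1×3.57 + 0.066×129 = 12.08
Denominator = 1×155 + 0.066×15.0 = 156
Vm = 60.4 · log₁₀(0.077467) = 60.4 × (-1.1109) = -67.10 mV

-67 mV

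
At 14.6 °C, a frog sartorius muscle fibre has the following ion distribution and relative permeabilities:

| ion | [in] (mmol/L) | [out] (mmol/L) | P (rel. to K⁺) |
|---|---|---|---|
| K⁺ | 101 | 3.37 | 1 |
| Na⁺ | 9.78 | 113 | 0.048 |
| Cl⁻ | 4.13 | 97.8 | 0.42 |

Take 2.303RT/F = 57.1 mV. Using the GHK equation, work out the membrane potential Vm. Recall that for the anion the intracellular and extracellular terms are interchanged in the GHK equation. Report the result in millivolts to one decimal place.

-64.6 mV

Vm = 57.1 · log₁₀[(Σ P·[cation]ₒ + Σ P·[anion]ᵢ) / (Σ P·[cation]ᵢ + Σ P·[anion]ₒ)]
Numerator = 1×3.37 + 0.048×113 + 0.42×4.13 = 10.53
Denominator = 1×101 + 0.048×9.78 + 0.42×97.8 = 142.5
Vm = 57.1 · log₁₀(0.073861) = 57.1 × (-1.1316) = -64.61 mV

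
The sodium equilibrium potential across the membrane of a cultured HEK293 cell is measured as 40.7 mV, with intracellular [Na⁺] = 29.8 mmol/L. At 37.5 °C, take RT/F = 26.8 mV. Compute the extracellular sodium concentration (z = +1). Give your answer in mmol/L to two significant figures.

Nernst: E = (26.8/1) · ln([out]/[in]), so ln([out]/[in]) = 40.7 × 1 / 26.8 = 1.5187.
[out]/[in] = e^(1.5187) = 4.566.
[out] = 4.566 × 29.8 = 136.1 mmol/L.

140 mmol/L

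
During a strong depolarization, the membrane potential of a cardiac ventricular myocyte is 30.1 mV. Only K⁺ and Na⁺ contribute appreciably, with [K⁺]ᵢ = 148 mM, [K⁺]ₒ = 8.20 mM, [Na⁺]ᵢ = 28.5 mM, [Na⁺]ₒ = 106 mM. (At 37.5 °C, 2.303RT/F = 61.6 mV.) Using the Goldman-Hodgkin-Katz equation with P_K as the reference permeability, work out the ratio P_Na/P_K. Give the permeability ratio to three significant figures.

Let α = P_Na/P_K. GHK: Vm = 61.6·log₁₀[(Kₒ + α·Naₒ)/(Kᵢ + α·Naᵢ)].
10^(Vm/61.6) = 10^(30.1/61.6) = 3.0806
So 3.0806·(Kᵢ + α·Naᵢ) = Kₒ + α·Naₒ → α = (3.0806·148.0 − 8.2) / (106.0 − 3.0806·28.5)
α = (455.9 − 8.2) / (106.0 − 87.8) = 447.7/18.2 = 24.6

24.6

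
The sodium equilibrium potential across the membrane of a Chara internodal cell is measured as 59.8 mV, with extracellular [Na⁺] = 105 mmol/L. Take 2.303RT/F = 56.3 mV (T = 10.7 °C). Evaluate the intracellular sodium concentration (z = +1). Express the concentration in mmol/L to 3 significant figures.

Nernst: E = (56.3/1) · log₁₀([out]/[in]), so log₁₀([out]/[in]) = 59.8 × 1 / 56.3 = 1.0622.
[out]/[in] = 10^(1.0622) = 11.54.
[in] = 105 / 11.54 = 9.1 mmol/L.

9.10 mmol/L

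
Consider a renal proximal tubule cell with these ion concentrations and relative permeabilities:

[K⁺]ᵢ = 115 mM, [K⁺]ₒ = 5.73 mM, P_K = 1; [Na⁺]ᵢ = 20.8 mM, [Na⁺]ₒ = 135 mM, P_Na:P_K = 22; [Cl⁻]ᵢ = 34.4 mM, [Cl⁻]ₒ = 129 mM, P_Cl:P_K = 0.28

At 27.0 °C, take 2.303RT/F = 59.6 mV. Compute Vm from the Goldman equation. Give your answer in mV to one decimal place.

41.2 mV

Vm = 59.6 · log₁₀[(Σ P·[cation]ₒ + Σ P·[anion]ᵢ) / (Σ P·[cation]ᵢ + Σ P·[anion]ₒ)]
Numerator = 1×5.73 + 22×135 + 0.28×34.4 = 2985
Denominator = 1×115 + 22×20.8 + 0.28×129 = 608.7
Vm = 59.6 · log₁₀(4.9043) = 59.6 × (0.6906) = 41.16 mV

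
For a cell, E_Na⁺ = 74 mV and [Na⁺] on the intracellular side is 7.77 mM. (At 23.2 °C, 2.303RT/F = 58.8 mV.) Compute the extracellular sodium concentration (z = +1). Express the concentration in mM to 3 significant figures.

141 mM

Nernst: E = (58.8/1) · log₁₀([out]/[in]), so log₁₀([out]/[in]) = 74.0 × 1 / 58.8 = 1.2585.
[out]/[in] = 10^(1.2585) = 18.13.
[out] = 18.13 × 7.77 = 140.9 mM.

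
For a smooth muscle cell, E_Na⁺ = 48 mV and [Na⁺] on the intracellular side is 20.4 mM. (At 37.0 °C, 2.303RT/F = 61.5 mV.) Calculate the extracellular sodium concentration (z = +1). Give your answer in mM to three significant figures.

123 mM

Nernst: E = (61.5/1) · log₁₀([out]/[in]), so log₁₀([out]/[in]) = 48.0 × 1 / 61.5 = 0.7805.
[out]/[in] = 10^(0.7805) = 6.032.
[out] = 6.032 × 20.4 = 123.1 mM.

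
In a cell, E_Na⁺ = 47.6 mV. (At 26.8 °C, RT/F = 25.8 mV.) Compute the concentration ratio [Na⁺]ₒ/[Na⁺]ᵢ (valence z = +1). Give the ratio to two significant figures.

6.3

ln([out]/[in]) = E·z/(25.8) = 47.6 × 1 / 25.8 = 1.8450
[out]/[in] = e^(1.8450) = 6.328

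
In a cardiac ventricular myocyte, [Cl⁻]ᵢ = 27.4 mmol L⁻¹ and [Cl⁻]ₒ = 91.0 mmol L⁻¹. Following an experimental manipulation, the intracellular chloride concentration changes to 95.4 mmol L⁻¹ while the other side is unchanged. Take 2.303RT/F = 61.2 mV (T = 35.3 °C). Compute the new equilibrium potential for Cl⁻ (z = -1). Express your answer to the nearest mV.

After the shift: [Cl⁻]_out = 91.0, [Cl⁻]_in = 95.4 mmol L⁻¹.
E_new = (61.2/-1)·log₁₀(91.0/95.4) = -61.20 · (-0.0205) = 1.26 mV

1 mV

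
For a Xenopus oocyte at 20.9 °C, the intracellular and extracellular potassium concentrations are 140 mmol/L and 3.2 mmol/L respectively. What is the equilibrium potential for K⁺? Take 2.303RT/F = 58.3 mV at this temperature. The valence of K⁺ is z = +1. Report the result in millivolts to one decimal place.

E = (58.3/z) · log₁₀([K⁺]_out/[K⁺]_in) with z = +1.
= (58.3/1) · log₁₀(3.2/140) = 58.30 · log₁₀(0.02286)
= 58.30 · (-1.6410) = -95.67 mV

-95.7 mV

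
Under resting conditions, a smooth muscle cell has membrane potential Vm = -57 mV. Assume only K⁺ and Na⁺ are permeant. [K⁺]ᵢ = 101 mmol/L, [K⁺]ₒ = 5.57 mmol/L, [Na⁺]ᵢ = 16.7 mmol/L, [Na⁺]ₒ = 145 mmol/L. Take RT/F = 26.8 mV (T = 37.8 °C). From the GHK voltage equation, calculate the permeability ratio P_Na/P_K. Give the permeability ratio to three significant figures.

Let α = P_Na/P_K. GHK: Vm = 26.8·ln[(Kₒ + α·Naₒ)/(Kᵢ + α·Naᵢ)].
e^(Vm/26.8) = e^(-57.0/26.8) = 0.11921
So 0.11921·(Kᵢ + α·Naᵢ) = Kₒ + α·Naₒ → α = (0.11921·101.0 − 5.57) / (145.0 − 0.11921·16.7)
α = (12.04 − 5.57) / (145.0 − 1.991) = 6.47/143 = 0.04524

0.0452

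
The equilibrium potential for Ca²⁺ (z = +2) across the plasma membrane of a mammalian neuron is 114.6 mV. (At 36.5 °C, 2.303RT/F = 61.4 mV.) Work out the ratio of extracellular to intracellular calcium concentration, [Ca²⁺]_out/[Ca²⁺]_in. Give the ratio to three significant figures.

5410

log₁₀([out]/[in]) = E·z/(61.4) = 114.6 × 2 / 61.4 = 3.7329
[out]/[in] = 10^(3.7329) = 5406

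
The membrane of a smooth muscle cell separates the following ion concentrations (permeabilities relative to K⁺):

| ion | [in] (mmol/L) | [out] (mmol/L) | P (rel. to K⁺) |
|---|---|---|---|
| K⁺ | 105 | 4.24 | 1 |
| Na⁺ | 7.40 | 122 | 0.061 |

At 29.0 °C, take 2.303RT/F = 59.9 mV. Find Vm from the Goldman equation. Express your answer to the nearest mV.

Vm = 59.9 · log₁₀[(Σ P·[cation]ₒ + Σ P·[anion]ᵢ) / (Σ P·[cation]ᵢ + Σ P·[anion]ₒ)]
Numerator = 1×4.24 + 0.061×122 = 11.68
Denominator = 1×105 + 0.061×7.40 = 105.5
Vm = 59.9 · log₁₀(0.11078) = 59.9 × (-0.9555) = -57.24 mV

-57 mV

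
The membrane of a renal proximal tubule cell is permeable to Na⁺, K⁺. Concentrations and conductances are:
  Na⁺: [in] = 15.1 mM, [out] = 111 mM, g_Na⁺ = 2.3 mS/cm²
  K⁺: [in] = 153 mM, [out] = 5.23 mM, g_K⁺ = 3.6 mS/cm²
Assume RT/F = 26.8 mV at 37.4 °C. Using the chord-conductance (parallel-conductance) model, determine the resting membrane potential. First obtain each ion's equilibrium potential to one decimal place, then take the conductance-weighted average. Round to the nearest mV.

-34 mV

E_Na⁺ = (26.8/1)·ln(111/15.1) = 53.5 mV
E_K⁺ = (26.8/1)·ln(5.23/153) = -90.5 mV
Vm = (Σ gᵢEᵢ)/(Σ gᵢ) = (2.3·53.5 + 3.6·-90.5) / (2.3 + 3.6)
= -202.75 / 5.9 = -34.36 mV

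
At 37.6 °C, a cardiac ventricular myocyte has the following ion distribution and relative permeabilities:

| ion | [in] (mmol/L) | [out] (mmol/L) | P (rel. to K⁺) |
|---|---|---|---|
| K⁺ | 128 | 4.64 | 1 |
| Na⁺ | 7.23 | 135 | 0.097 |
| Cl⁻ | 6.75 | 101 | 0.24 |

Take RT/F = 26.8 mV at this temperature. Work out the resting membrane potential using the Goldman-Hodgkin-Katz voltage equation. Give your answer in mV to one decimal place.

-55.4 mV

Vm = 26.8 · ln[(Σ P·[cation]ₒ + Σ P·[anion]ᵢ) / (Σ P·[cation]ᵢ + Σ P·[anion]ₒ)]
Numerator = 1×4.64 + 0.097×135 + 0.24×6.75 = 19.36
Denominator = 1×128 + 0.097×7.23 + 0.24×101 = 152.9
Vm = 26.8 · ln(0.12655) = 26.8 × (-2.0671) = -55.40 mV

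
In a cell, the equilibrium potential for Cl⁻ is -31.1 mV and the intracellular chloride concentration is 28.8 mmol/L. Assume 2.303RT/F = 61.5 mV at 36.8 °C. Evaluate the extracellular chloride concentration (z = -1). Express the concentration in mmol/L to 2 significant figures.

Nernst: E = (61.5/-1) · log₁₀([out]/[in]), so log₁₀([out]/[in]) = -31.1 × -1 / 61.5 = 0.5057.
[out]/[in] = 10^(0.5057) = 3.204.
[out] = 3.204 × 28.8 = 92.27 mmol/L.

92 mmol/L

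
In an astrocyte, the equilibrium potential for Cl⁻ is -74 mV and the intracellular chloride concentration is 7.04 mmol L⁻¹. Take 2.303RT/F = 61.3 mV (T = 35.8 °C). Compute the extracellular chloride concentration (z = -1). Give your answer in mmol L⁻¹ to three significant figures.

113 mmol L⁻¹

Nernst: E = (61.3/-1) · log₁₀([out]/[in]), so log₁₀([out]/[in]) = -74.0 × -1 / 61.3 = 1.2072.
[out]/[in] = 10^(1.2072) = 16.11.
[out] = 16.11 × 7.04 = 113.4 mmol L⁻¹.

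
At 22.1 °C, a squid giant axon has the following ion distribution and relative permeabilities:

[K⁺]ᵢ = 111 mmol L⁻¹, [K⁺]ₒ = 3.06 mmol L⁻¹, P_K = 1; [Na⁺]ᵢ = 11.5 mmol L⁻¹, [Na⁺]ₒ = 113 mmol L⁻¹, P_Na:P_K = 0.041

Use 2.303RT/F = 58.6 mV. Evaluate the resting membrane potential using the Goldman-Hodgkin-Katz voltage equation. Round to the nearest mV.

Vm = 58.6 · log₁₀[(Σ P·[cation]ₒ + Σ P·[anion]ᵢ) / (Σ P·[cation]ᵢ + Σ P·[anion]ₒ)]
Numerator = 1×3.06 + 0.041×113 = 7.693
Denominator = 1×111 + 0.041×11.5 = 111.5
Vm = 58.6 · log₁₀(0.069013) = 58.6 × (-1.1611) = -68.04 mV

-68 mV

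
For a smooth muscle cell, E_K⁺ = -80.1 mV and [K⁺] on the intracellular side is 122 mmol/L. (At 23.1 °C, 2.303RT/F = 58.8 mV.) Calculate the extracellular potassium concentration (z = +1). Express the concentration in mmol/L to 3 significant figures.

5.30 mmol/L

Nernst: E = (58.8/1) · log₁₀([out]/[in]), so log₁₀([out]/[in]) = -80.1 × 1 / 58.8 = -1.3622.
[out]/[in] = 10^(-1.3622) = 0.04343.
[out] = 0.04343 × 122 = 5.298 mmol/L.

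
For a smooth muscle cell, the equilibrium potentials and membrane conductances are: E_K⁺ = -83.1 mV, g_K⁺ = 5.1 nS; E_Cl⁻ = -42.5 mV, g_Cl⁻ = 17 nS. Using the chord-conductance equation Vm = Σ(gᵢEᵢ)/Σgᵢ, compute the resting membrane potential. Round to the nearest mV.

-52 mV

Σ gᵢEᵢ = 5.1·(-83.1) + 17·(-42.5) = -1146.31
Σ gᵢ = 5.1 + 17 = 22.1
Vm = -1146.31 / 22.1 = -51.87 mV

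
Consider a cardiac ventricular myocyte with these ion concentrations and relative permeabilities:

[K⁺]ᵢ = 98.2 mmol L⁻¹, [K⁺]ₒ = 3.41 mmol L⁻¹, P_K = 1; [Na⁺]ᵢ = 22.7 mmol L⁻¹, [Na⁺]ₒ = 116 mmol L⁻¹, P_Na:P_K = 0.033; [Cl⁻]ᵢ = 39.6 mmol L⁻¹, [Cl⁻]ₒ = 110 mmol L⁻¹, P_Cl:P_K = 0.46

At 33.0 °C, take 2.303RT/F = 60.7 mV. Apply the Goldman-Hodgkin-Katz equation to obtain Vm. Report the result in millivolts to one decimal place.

-46.7 mV

Vm = 60.7 · log₁₀[(Σ P·[cation]ₒ + Σ P·[anion]ᵢ) / (Σ P·[cation]ᵢ + Σ P·[anion]ₒ)]
Numerator = 1×3.41 + 0.033×116 + 0.46×39.6 = 25.45
Denominator = 1×98.2 + 0.033×22.7 + 0.46×110 = 149.5
Vm = 60.7 · log₁₀(0.1702) = 60.7 × (-0.7690) = -46.68 mV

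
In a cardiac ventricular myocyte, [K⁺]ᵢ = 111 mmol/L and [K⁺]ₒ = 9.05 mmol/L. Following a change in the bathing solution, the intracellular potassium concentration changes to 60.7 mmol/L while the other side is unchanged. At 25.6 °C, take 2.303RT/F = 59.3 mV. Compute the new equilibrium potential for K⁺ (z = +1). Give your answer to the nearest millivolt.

-49 mV

After the shift: [K⁺]_out = 9.05, [K⁺]_in = 60.7 mmol/L.
E_new = (59.3/1)·log₁₀(9.05/60.7) = 59.30 · (-0.8265) = -49.01 mV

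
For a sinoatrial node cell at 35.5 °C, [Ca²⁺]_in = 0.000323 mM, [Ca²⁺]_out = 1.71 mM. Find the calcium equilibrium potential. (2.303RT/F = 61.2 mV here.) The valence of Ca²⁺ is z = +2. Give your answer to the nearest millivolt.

E = (61.2/z) · log₁₀([Ca²⁺]_out/[Ca²⁺]_in) with z = +2.
= (61.2/2) · log₁₀(1.71/0.000323) = 30.60 · log₁₀(5294)
= 30.60 · (3.7238) = 113.95 mV

114 mV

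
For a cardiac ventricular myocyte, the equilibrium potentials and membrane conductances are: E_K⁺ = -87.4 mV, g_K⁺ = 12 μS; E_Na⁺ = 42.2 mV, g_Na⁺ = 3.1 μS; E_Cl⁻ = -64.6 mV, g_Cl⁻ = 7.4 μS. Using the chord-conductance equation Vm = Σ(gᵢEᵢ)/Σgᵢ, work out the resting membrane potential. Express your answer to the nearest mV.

-62 mV

Σ gᵢEᵢ = 12·(-87.4) + 3.1·(42.2) + 7.4·(-64.6) = -1396.02
Σ gᵢ = 12 + 3.1 + 7.4 = 22.5
Vm = -1396.02 / 22.5 = -62.05 mV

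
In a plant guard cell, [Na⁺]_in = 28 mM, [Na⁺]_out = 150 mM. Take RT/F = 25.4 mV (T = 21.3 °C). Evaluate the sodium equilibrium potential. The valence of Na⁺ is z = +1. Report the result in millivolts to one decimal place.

E = (25.4/z) · ln([Na⁺]_out/[Na⁺]_in) with z = +1.
= (25.4/1) · ln(150/28) = 25.40 · ln(5.357)
= 25.40 · (1.6784) = 42.63 mV

42.6 mV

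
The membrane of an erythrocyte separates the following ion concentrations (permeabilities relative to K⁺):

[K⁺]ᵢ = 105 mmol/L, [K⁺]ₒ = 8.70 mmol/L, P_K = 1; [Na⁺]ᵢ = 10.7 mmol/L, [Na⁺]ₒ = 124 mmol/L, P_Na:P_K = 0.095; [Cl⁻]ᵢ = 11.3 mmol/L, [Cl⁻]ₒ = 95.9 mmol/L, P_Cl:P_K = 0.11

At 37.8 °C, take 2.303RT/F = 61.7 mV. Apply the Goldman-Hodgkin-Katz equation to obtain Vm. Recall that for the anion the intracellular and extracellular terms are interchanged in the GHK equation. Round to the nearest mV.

-45 mV

Vm = 61.7 · log₁₀[(Σ P·[cation]ₒ + Σ P·[anion]ᵢ) / (Σ P·[cation]ᵢ + Σ P·[anion]ₒ)]
Numerator = 1×8.70 + 0.095×124 + 0.11×11.3 = 21.72
Denominator = 1×105 + 0.095×10.7 + 0.11×95.9 = 116.6
Vm = 61.7 · log₁₀(0.18636) = 61.7 × (-0.7297) = -45.02 mV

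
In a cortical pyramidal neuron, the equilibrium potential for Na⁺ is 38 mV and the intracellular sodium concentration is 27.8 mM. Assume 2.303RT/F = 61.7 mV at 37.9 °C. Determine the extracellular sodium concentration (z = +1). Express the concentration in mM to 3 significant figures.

115 mM

Nernst: E = (61.7/1) · log₁₀([out]/[in]), so log₁₀([out]/[in]) = 38.0 × 1 / 61.7 = 0.6159.
[out]/[in] = 10^(0.6159) = 4.129.
[out] = 4.129 × 27.8 = 114.8 mM.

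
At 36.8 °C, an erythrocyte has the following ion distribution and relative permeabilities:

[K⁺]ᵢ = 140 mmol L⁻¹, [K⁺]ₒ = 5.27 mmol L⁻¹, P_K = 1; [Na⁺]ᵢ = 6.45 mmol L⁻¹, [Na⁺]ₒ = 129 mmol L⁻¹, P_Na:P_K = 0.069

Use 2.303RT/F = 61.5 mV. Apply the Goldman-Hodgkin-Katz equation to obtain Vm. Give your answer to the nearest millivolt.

-61 mV

Vm = 61.5 · log₁₀[(Σ P·[cation]ₒ + Σ P·[anion]ᵢ) / (Σ P·[cation]ᵢ + Σ P·[anion]ₒ)]
Numerator = 1×5.27 + 0.069×129 = 14.17
Denominator = 1×140 + 0.069×6.45 = 140.4
Vm = 61.5 · log₁₀(0.1009) = 61.5 × (-0.9961) = -61.26 mV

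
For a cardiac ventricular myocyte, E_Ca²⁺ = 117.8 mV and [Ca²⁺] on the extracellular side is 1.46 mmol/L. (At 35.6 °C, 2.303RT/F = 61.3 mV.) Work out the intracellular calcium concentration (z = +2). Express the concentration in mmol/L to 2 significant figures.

Nernst: E = (61.3/2) · log₁₀([out]/[in]), so log₁₀([out]/[in]) = 117.8 × 2 / 61.3 = 3.8434.
[out]/[in] = 10^(3.8434) = 6973.
[in] = 1.46 / 6973 = 0.0002094 mmol/L.

0.00021 mmol/L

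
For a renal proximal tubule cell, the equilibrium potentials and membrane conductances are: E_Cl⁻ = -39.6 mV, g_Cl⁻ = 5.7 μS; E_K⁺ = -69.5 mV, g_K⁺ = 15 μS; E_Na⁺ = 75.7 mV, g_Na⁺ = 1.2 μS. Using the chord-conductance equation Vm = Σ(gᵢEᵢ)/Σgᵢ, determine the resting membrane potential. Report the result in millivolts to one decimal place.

-53.8 mV

Σ gᵢEᵢ = 5.7·(-39.6) + 15·(-69.5) + 1.2·(75.7) = -1177.38
Σ gᵢ = 5.7 + 15 + 1.2 = 21.9
Vm = -1177.38 / 21.9 = -53.76 mV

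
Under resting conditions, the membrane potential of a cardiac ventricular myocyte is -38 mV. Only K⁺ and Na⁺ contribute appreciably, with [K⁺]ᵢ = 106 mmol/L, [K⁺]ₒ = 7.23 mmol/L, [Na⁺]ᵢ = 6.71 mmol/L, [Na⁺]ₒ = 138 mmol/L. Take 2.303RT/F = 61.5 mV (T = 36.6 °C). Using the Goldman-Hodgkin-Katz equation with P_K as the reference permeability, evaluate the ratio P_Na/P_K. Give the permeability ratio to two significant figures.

Let α = P_Na/P_K. GHK: Vm = 61.5·log₁₀[(Kₒ + α·Naₒ)/(Kᵢ + α·Naᵢ)].
10^(Vm/61.5) = 10^(-38.0/61.5) = 0.24105
So 0.24105·(Kᵢ + α·Naᵢ) = Kₒ + α·Naₒ → α = (0.24105·106.0 − 7.23) / (138.0 − 0.24105·6.71)
α = (25.55 − 7.23) / (138.0 − 1.617) = 18.32/136.4 = 0.1343

0.13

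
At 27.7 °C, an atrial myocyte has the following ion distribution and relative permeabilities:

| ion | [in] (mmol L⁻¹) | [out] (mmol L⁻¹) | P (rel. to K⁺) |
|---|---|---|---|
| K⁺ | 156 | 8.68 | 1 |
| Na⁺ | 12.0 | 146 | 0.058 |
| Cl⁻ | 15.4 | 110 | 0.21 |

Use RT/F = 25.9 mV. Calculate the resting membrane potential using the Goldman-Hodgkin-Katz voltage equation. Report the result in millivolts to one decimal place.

Vm = 25.9 · ln[(Σ P·[cation]ₒ + Σ P·[anion]ᵢ) / (Σ P·[cation]ᵢ + Σ P·[anion]ₒ)]
Numerator = 1×8.68 + 0.058×146 + 0.21×15.4 = 20.38
Denominator = 1×156 + 0.058×12.0 + 0.21×110 = 179.8
Vm = 25.9 · ln(0.11336) = 25.9 × (-2.1772) = -56.39 mV

-56.4 mV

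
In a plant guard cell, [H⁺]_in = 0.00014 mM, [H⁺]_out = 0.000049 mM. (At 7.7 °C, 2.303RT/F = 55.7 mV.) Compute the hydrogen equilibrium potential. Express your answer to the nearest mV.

-25 mV

E = (55.7/z) · log₁₀([H⁺]_out/[H⁺]_in) with z = +1.
= (55.7/1) · log₁₀(0.000049/0.00014) = 55.70 · log₁₀(0.35)
= 55.70 · (-0.4559) = -25.40 mV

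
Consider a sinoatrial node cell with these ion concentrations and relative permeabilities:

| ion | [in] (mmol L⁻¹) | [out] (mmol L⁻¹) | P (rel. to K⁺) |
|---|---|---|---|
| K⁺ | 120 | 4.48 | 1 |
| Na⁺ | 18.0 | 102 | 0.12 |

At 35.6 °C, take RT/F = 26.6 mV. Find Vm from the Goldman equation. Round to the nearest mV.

Vm = 26.6 · ln[(Σ P·[cation]ₒ + Σ P·[anion]ᵢ) / (Σ P·[cation]ᵢ + Σ P·[anion]ₒ)]
Numerator = 1×4.48 + 0.12×102 = 16.72
Denominator = 1×120 + 0.12×18.0 = 122.2
Vm = 26.6 · ln(0.13687) = 26.6 × (-1.9887) = -52.90 mV

-53 mV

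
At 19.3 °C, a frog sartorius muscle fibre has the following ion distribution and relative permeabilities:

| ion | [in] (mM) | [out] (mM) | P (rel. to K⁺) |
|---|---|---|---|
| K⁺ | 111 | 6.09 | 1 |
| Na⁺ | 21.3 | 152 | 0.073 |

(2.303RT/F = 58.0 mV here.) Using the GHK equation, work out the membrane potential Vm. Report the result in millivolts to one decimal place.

Vm = 58.0 · log₁₀[(Σ P·[cation]ₒ + Σ P·[anion]ᵢ) / (Σ P·[cation]ᵢ + Σ P·[anion]ₒ)]
Numerator = 1×6.09 + 0.073×152 = 17.19
Denominator = 1×111 + 0.073×21.3 = 112.6
Vm = 58.0 · log₁₀(0.15269) = 58.0 × (-0.8162) = -47.34 mV

-47.3 mV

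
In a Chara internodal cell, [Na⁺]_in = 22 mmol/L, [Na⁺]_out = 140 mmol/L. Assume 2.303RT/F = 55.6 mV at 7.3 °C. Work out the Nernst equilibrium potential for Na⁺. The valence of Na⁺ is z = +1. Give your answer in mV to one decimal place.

44.7 mV

E = (55.6/z) · log₁₀([Na⁺]_out/[Na⁺]_in) with z = +1.
= (55.6/1) · log₁₀(140/22) = 55.60 · log₁₀(6.364)
= 55.60 · (0.8037) = 44.69 mV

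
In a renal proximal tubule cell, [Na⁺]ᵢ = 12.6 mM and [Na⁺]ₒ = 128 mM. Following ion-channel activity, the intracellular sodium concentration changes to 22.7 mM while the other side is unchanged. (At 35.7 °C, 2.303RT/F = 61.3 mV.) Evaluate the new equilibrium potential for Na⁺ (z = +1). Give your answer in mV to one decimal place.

46.0 mV

After the shift: [Na⁺]_out = 128, [Na⁺]_in = 22.7 mM.
E_new = (61.3/1)·log₁₀(128/22.7) = 61.30 · (0.7512) = 46.05 mV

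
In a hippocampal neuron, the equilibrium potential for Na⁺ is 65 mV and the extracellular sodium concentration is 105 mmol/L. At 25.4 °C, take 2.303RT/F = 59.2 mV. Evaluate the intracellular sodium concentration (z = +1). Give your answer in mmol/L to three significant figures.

8.38 mmol/L

Nernst: E = (59.2/1) · log₁₀([out]/[in]), so log₁₀([out]/[in]) = 65.0 × 1 / 59.2 = 1.0980.
[out]/[in] = 10^(1.0980) = 12.53.
[in] = 105 / 12.53 = 8.379 mmol/L.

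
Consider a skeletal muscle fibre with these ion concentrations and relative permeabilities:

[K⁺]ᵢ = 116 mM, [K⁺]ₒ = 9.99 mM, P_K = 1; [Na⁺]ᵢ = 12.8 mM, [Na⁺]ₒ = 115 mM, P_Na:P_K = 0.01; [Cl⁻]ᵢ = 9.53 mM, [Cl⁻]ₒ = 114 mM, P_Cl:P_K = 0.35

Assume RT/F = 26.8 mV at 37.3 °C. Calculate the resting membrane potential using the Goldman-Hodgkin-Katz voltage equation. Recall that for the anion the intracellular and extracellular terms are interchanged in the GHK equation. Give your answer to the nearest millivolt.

-64 mV

Vm = 26.8 · ln[(Σ P·[cation]ₒ + Σ P·[anion]ᵢ) / (Σ P·[cation]ᵢ + Σ P·[anion]ₒ)]
Numerator = 1×9.99 + 0.01×115 + 0.35×9.53 = 14.48
Denominator = 1×116 + 0.01×12.8 + 0.35×114 = 156
Vm = 26.8 · ln(0.092775) = 26.8 × (-2.3776) = -63.72 mV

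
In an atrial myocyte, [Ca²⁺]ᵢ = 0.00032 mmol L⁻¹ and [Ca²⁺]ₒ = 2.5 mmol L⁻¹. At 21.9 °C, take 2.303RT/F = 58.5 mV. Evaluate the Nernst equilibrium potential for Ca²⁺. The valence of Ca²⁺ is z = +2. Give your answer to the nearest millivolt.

E = (58.5/z) · log₁₀([Ca²⁺]_out/[Ca²⁺]_in) with z = +2.
= (58.5/2) · log₁₀(2.5/0.00032) = 29.25 · log₁₀(7812)
= 29.25 · (3.8928) = 113.86 mV

114 mV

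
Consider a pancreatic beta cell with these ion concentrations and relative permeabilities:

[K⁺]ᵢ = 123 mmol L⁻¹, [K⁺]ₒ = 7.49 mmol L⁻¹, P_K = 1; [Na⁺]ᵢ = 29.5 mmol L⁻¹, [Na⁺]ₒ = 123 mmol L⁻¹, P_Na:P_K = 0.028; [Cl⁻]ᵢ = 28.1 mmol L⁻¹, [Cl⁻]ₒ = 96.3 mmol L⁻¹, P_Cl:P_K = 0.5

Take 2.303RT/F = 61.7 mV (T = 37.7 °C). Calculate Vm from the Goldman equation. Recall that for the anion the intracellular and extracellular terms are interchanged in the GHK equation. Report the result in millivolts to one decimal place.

Vm = 61.7 · log₁₀[(Σ P·[cation]ₒ + Σ P·[anion]ᵢ) / (Σ P·[cation]ᵢ + Σ P·[anion]ₒ)]
Numerator = 1×7.49 + 0.028×123 + 0.5×28.1 = 24.98
Denominator = 1×123 + 0.028×29.5 + 0.5×96.3 = 172
Vm = 61.7 · log₁₀(0.14528) = 61.7 × (-0.8378) = -51.69 mV

-51.7 mV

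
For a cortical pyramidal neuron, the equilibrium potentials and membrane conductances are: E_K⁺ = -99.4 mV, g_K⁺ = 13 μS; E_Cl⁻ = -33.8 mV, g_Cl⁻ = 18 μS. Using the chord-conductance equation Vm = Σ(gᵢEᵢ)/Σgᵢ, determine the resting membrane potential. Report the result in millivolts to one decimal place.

Σ gᵢEᵢ = 13·(-99.4) + 18·(-33.8) = -1900.60
Σ gᵢ = 13 + 18 = 31
Vm = -1900.60 / 31 = -61.31 mV

-61.3 mV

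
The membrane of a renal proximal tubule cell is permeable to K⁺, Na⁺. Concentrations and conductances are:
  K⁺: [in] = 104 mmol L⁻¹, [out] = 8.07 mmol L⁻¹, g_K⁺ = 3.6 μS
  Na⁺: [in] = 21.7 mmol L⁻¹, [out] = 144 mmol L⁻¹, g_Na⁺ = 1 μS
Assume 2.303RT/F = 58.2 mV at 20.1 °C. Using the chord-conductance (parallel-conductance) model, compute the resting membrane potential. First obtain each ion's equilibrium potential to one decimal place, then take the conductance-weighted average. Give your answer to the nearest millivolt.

-40 mV

E_K⁺ = (58.2/1)·log₁₀(8.07/104) = -64.6 mV
E_Na⁺ = (58.2/1)·log₁₀(144/21.7) = 47.8 mV
Vm = (Σ gᵢEᵢ)/(Σ gᵢ) = (3.6·-64.6 + 1·47.8) / (3.6 + 1)
= -184.76 / 4.6 = -40.17 mV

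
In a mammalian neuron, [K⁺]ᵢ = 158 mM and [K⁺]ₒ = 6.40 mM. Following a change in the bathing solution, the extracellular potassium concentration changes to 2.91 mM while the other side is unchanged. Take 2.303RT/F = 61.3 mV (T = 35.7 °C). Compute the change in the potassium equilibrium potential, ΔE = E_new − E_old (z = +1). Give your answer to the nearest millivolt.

E_old = (61.3/1)·log₁₀(6.40/158) = -85.36 mV
E_new = (61.3/1)·log₁₀(2.91/158) = -106.34 mV
ΔE = -106.34 − (-85.36) = -20.98 mV

-21 mV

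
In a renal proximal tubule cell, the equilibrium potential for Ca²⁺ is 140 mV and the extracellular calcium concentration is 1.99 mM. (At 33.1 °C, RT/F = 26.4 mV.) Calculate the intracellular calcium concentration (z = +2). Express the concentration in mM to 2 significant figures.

Nernst: E = (26.4/2) · ln([out]/[in]), so ln([out]/[in]) = 140.0 × 2 / 26.4 = 10.6061.
[out]/[in] = e^(10.6061) = 4.038e+04.
[in] = 1.99 / 4.038e+04 = 4.928e-05 mM.

0.000049 mM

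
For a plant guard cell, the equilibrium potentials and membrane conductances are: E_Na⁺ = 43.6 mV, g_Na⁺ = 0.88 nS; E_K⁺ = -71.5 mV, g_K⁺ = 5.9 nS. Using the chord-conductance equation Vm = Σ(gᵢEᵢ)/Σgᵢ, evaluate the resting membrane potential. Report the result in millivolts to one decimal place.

-56.6 mV

Σ gᵢEᵢ = 0.88·(43.6) + 5.9·(-71.5) = -383.48
Σ gᵢ = 0.88 + 5.9 = 6.78
Vm = -383.48 / 6.78 = -56.56 mV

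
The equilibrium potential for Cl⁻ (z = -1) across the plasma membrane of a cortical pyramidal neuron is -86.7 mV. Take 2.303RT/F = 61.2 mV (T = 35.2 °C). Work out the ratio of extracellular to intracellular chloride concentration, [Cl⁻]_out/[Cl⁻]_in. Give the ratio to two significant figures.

26

log₁₀([out]/[in]) = E·z/(61.2) = -86.7 × -1 / 61.2 = 1.4167
[out]/[in] = 10^(1.4167) = 26.1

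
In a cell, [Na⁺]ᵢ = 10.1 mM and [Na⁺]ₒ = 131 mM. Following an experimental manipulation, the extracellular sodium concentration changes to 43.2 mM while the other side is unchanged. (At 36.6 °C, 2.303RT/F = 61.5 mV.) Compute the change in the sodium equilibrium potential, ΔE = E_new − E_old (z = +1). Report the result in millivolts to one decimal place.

E_old = (61.5/1)·log₁₀(131/10.1) = 68.45 mV
E_new = (61.5/1)·log₁₀(43.2/10.1) = 38.82 mV
ΔE = 38.82 − (68.45) = -29.63 mV

-29.6 mV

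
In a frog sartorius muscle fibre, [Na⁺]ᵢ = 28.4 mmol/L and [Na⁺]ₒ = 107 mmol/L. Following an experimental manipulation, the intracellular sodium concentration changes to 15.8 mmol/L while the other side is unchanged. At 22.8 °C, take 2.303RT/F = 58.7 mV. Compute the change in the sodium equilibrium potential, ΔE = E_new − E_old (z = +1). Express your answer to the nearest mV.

15 mV

E_old = (58.7/1)·log₁₀(107/28.4) = 33.82 mV
E_new = (58.7/1)·log₁₀(107/15.8) = 48.76 mV
ΔE = 48.76 − (33.82) = 14.95 mV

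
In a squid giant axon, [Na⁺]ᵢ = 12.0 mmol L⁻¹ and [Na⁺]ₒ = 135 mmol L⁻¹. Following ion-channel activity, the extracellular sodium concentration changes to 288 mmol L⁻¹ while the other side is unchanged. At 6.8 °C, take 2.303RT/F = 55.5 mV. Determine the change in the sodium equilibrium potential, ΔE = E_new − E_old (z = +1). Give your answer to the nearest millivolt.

E_old = (55.5/1)·log₁₀(135/12.0) = 58.34 mV
E_new = (55.5/1)·log₁₀(288/12.0) = 76.60 mV
ΔE = 76.60 − (58.34) = 18.26 mV

18 mV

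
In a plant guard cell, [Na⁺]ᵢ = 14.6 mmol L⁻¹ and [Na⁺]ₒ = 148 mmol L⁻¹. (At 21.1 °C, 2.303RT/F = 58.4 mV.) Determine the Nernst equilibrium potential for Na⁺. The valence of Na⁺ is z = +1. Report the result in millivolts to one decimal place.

58.7 mV

E = (58.4/z) · log₁₀([Na⁺]_out/[Na⁺]_in) with z = +1.
= (58.4/1) · log₁₀(148/14.6) = 58.40 · log₁₀(10.14)
= 58.40 · (1.0059) = 58.75 mV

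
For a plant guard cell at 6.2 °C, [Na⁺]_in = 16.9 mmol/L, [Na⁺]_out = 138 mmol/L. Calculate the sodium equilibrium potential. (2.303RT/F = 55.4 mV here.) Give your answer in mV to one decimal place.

50.5 mV

E = (55.4/z) · log₁₀([Na⁺]_out/[Na⁺]_in) with z = +1.
= (55.4/1) · log₁₀(138/16.9) = 55.40 · log₁₀(8.166)
= 55.40 · (0.9120) = 50.52 mV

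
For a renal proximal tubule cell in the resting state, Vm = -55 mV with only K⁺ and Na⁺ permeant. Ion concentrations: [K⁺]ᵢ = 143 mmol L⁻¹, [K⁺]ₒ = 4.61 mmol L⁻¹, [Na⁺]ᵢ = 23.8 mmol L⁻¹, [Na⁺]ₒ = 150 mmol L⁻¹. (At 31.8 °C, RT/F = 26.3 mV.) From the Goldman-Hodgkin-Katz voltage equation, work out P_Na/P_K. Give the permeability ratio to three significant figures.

Let α = P_Na/P_K. GHK: Vm = 26.3·ln[(Kₒ + α·Naₒ)/(Kᵢ + α·Naᵢ)].
e^(Vm/26.3) = e^(-55.0/26.3) = 0.12353
So 0.12353·(Kᵢ + α·Naᵢ) = Kₒ + α·Naₒ → α = (0.12353·143.0 − 4.61) / (150.0 − 0.12353·23.8)
α = (17.67 − 4.61) / (150.0 − 2.94) = 13.06/147.1 = 0.08877

0.0888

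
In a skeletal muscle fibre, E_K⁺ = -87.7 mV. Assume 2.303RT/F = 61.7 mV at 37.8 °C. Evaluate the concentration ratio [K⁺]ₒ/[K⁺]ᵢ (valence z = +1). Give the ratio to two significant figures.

0.038

log₁₀([out]/[in]) = E·z/(61.7) = -87.7 × 1 / 61.7 = -1.4214
[out]/[in] = 10^(-1.4214) = 0.0379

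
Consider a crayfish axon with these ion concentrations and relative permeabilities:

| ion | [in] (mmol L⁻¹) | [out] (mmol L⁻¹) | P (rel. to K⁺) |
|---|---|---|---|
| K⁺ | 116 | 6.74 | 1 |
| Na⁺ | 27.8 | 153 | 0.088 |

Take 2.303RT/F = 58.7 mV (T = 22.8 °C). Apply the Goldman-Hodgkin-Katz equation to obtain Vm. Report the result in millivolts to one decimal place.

Vm = 58.7 · log₁₀[(Σ P·[cation]ₒ + Σ P·[anion]ᵢ) / (Σ P·[cation]ᵢ + Σ P·[anion]ₒ)]
Numerator = 1×6.74 + 0.088×153 = 20.2
Denominator = 1×116 + 0.088×27.8 = 118.4
Vm = 58.7 · log₁₀(0.17058) = 58.7 × (-0.7681) = -45.09 mV

-45.1 mV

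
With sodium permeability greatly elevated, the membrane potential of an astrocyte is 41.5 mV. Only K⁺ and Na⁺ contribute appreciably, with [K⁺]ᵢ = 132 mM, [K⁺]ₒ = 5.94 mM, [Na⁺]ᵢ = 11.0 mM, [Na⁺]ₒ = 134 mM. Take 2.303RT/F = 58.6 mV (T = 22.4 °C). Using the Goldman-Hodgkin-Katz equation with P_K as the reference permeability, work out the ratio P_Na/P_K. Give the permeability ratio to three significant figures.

8.59

Let α = P_Na/P_K. GHK: Vm = 58.6·log₁₀[(Kₒ + α·Naₒ)/(Kᵢ + α·Naᵢ)].
10^(Vm/58.6) = 10^(41.5/58.6) = 5.1073
So 5.1073·(Kᵢ + α·Naᵢ) = Kₒ + α·Naₒ → α = (5.1073·132.0 − 5.94) / (134.0 − 5.1073·11.0)
α = (674.2 − 5.94) / (134.0 − 56.18) = 668.2/77.82 = 8.587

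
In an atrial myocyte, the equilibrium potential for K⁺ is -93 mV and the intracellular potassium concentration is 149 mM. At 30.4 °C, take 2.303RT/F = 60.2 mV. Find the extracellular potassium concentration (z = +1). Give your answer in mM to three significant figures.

Nernst: E = (60.2/1) · log₁₀([out]/[in]), so log₁₀([out]/[in]) = -93.0 × 1 / 60.2 = -1.5449.
[out]/[in] = 10^(-1.5449) = 0.02852.
[out] = 0.02852 × 149 = 4.249 mM.

4.25 mM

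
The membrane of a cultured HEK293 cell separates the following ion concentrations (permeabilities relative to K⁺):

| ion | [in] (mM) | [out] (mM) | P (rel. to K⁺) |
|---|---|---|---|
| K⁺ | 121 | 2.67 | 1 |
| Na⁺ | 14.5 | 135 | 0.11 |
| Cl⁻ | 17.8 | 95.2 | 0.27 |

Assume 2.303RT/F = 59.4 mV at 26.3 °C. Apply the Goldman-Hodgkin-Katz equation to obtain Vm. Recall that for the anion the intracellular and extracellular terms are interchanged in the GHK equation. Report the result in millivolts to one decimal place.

-48.8 mV

Vm = 59.4 · log₁₀[(Σ P·[cation]ₒ + Σ P·[anion]ᵢ) / (Σ P·[cation]ᵢ + Σ P·[anion]ₒ)]
Numerator = 1×2.67 + 0.11×135 + 0.27×17.8 = 22.33
Denominator = 1×121 + 0.11×14.5 + 0.27×95.2 = 148.3
Vm = 59.4 · log₁₀(0.15055) = 59.4 × (-0.8223) = -48.85 mV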